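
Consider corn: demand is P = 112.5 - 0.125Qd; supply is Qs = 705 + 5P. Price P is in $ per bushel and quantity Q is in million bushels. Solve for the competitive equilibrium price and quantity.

In direct form, Qd = 900 - 8P.
At equilibrium Qd = Qs, so 900 - 8P = 705 + 5P; collecting terms, 195 = 13P and P* = 15.
Substitute back: Q* = 900 - 8(15) = 780.

P* = 15, Q* = 780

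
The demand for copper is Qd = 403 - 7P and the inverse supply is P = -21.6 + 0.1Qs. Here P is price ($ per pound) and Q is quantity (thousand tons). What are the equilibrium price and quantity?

In direct form, Qs = 216 + 10P.
Set Qd = Qs: 403 - 7P = 216 + 10P, so 187 = 17P and P* = 11.
Then Q* = 403 - 7(11) = 326.

P* = 11, Q* = 326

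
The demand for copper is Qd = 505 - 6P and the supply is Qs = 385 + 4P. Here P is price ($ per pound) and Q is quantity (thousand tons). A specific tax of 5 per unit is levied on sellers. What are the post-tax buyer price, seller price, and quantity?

P_b = 14, P_s = 9, Q = 421

The tax drives a wedge P_b - P_s = 5. Substituting P_s = P_b - 5 into supply: Qs = 365 + 4P_b.
Equate demand and the shifted supply: 505 - 6P_b = 365 + 4P_b, giving 10P_b = 140, so P_b = 14.
Then P_s = 14 - 5 = 9 and Q = 505 - 6(14) = 421.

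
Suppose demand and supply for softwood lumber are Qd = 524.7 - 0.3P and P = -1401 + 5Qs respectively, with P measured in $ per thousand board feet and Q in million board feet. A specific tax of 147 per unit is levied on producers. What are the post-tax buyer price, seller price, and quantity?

P_b = 547.8, P_s = 400.8, Q = 360.36

Inverting to quantity form: Qs = 280.2 + 0.2P.
The tax drives a wedge P_b - P_s = 147. Substituting P_s = P_b - 147 into supply: Qs = 250.8 + 0.2P_b.
Equate demand and the shifted supply: 524.7 - 0.3P_b = 250.8 + 0.2P_b, giving 0.5P_b = 273.9, so P_b = 547.8.
So P_s = 400.8 and the quantity traded is Q = 524.7 - 0.3(547.8) = 360.36.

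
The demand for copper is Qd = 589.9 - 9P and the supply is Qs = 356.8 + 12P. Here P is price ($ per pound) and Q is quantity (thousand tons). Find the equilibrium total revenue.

Set Qd = Qs: 589.9 - 9P = 356.8 + 12P, so 233.1 = 21P and P* = 11.1.
Substitute back: Q* = 589.9 - 9(11.1) = 490.
Total revenue = P* × Q* = 11.1 × 490 = 5439.

Total revenue = 5439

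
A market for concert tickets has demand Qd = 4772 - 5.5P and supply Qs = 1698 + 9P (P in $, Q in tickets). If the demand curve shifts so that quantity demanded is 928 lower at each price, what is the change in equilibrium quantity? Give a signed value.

At equilibrium Qd = Qs, so 4772 - 5.5P = 1698 + 9P; collecting terms, 3074 = 14.5P and P* = 212.
Plugging P* into demand: Q* = 4772 - 5.5(212) = 3606.
After the shift, demand is Qd = 3844 - 5.5P.
The new intersection has 2146 = 14.5P, i.e. P = 148, Q = 3030.
ΔQ = 3030 - 3606 = -576.

ΔQ = -576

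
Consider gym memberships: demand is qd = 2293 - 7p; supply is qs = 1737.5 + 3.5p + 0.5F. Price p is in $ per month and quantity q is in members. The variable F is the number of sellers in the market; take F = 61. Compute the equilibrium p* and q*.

p* = 50, q* = 1943

With F = 61, supply is qs = 1768 + 3.5p.
At equilibrium qd = qs, so 2293 - 7p = 1768 + 3.5p; collecting terms, 525 = 10.5p and p* = 50.
Plugging p* into demand: q* = 2293 - 7(50) = 1943.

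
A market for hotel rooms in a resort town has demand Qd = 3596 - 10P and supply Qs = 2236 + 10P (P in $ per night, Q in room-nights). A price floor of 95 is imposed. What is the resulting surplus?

Surplus = 540

At P = 95: Qd = 2646 and Qs = 3186.
Surplus = Qs - Qd = 3186 - 2646 = 540.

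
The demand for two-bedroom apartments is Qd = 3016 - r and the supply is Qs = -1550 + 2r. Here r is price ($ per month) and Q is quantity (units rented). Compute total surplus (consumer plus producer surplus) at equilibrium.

Total surplus = 1674027

Equating demand and supply, 3016 - r = -1550 + 2r gives 3r = 4566, so r* = 1522.
Substitute back: Q* = 3016 - 1522 = 1494.
Demand choke price = 3016; supply choke price = 775. CS = ½(3016 - 1522)(1494) = 1116018; PS = ½(1522 - 775)(1494) = 558009. Total surplus = 1674027.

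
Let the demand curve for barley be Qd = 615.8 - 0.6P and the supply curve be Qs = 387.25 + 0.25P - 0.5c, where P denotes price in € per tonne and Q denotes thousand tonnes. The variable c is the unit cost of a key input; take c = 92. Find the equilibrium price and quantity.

P* = 323, Q* = 422

With c = 92, supply is Qs = 341.25 + 0.25P.
The market clears where 615.8 - 0.6P = 341.25 + 0.25P. Rearranging, 0.85P = 274.55, hence P* = 323.
Substitute back: Q* = 615.8 - 0.6(323) = 422.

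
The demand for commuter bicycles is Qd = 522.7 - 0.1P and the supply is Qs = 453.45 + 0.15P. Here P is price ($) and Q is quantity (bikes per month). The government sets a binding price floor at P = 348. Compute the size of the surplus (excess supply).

Evaluating both curves at the floor price 348 gives Qd = 487.9, Qs = 505.65.
Surplus = Qs - Qd = 505.65 - 487.9 = 17.75.

Surplus = 17.75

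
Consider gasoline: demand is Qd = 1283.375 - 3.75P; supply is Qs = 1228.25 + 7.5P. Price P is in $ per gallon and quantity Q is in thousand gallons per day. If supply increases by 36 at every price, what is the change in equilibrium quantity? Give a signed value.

ΔQ = 12

Equating demand and supply, 1283.375 - 3.75P = 1228.25 + 7.5P gives 11.25P = 55.125, so P* = 4.9.
Then Q* = 1283.375 - 3.75(4.9) = 1265.
After the shift, supply is Qs = 1264.25 + 7.5P.
New equilibrium: 19.125 = 11.25P, so P = 1.7 and Q = 1277.
ΔQ = 1277 - 1265 = 12.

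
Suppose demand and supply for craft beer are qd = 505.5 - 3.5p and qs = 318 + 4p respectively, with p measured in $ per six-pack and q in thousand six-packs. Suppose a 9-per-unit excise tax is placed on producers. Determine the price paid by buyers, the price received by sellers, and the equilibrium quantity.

p_b = 29.8, p_s = 20.8, q = 401.2

Producers keep p_s = p_b - 9 per unit, so supply in terms of the buyer price is qs = 282 + 4p_b.
Set qd = qs: 505.5 - 3.5p_b = 282 + 4p_b, so 223.5 = 7.5p_b and p_b = 29.8.
Then p_s = 29.8 - 9 = 20.8 and q = 505.5 - 3.5(29.8) = 401.2.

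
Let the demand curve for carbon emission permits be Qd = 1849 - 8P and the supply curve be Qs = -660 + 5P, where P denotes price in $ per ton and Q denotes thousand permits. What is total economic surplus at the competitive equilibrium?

Total surplus = 15116.5625

Set Qd = Qs: 1849 - 8P = -660 + 5P, so 2509 = 13P and P* = 193.
Then Q* = 1849 - 8(193) = 305.
Demand choke price = 231.125; supply choke price = 132. CS = ½(231.125 - 193)(305) = 5814.0625; PS = ½(193 - 132)(305) = 9302.5. Total surplus = 15116.5625.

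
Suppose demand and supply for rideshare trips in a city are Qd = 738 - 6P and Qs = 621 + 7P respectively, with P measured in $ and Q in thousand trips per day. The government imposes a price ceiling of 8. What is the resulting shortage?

Shortage = 13

At P = 8: Qd = 690 and Qs = 677.
Shortage = Qd - Qs = 690 - 677 = 13.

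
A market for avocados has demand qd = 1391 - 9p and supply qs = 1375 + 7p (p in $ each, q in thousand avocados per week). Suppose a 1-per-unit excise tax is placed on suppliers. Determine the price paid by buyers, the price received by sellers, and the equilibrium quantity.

Suppliers keep p_s = p_b - 1 per unit, so supply in terms of the buyer price is qs = 1368 + 7p_b.
Market clearing requires 1391 - 9p_b = 1368 + 7p_b; hence 23 = 16p_b and p_b = 1.4375.
So p_s = 0.4375 and the quantity traded is q = 1391 - 9(1.4375) = 1378.0625.

p_b = 1.4375, p_s = 0.4375, q = 1378.0625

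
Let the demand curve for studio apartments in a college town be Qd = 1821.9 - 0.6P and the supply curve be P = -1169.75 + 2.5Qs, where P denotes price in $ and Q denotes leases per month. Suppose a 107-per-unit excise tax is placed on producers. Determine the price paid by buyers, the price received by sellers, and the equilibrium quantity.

Rewriting in direct form: Qs = 467.9 + 0.4P.
The tax drives a wedge P_b - P_s = 107. Substituting P_s = P_b - 107 into supply: Qs = 425.1 + 0.4P_b.
Market clearing requires 1821.9 - 0.6P_b = 425.1 + 0.4P_b; hence 1396.8 = P_b and P_b = 1396.8.
Then P_s = 1396.8 - 107 = 1289.8 and Q = 1821.9 - 0.6(1396.8) = 983.82.

P_b = 1396.8, P_s = 1289.8, Q = 983.82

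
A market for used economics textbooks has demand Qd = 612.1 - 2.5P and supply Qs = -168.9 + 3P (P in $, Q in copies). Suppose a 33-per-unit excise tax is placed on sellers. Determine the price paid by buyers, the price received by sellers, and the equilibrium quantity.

The tax drives a wedge P_b - P_s = 33. Substituting P_s = P_b - 33 into supply: Qs = -267.9 + 3P_b.
Set Qd = Qs: 612.1 - 2.5P_b = -267.9 + 3P_b, so 880 = 5.5P_b and P_b = 160.
Then P_s = 160 - 33 = 127 and Q = 612.1 - 2.5(160) = 212.1.

P_b = 160, P_s = 127, Q = 212.1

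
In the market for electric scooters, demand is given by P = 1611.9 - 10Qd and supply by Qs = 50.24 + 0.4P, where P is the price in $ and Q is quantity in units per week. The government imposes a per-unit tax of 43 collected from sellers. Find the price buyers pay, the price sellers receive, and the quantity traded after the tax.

In direct form, Qd = 161.19 - 0.1P.
Sellers keep P_s = P_b - 43 per unit, so supply in terms of the buyer price is Qs = 33.04 + 0.4P_b.
Market clearing requires 161.19 - 0.1P_b = 33.04 + 0.4P_b; hence 128.15 = 0.5P_b and P_b = 256.3.
So P_s = 213.3 and the quantity traded is Q = 161.19 - 0.1(256.3) = 135.56.

P_b = 256.3, P_s = 213.3, Q = 135.56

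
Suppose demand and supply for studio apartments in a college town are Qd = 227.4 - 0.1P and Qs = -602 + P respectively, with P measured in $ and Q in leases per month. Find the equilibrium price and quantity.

At equilibrium Qd = Qs, so 227.4 - 0.1P = -602 + P; collecting terms, 829.4 = 1.1P and P* = 754.
Substitute back: Q* = 227.4 - 0.1(754) = 152.

P* = 754, Q* = 152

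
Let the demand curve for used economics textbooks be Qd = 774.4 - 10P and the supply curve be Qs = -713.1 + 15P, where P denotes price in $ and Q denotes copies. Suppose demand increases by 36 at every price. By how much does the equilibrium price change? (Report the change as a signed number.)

The market clears where 774.4 - 10P = -713.1 + 15P. Rearranging, 25P = 1487.5, hence P* = 59.5.
Plugging P* into demand: Q* = 774.4 - 10(59.5) = 179.4.
After the shift, demand is Qd = 810.4 - 10P.
The new intersection has 1523.5 = 25P, i.e. P = 60.94, Q = 201.
ΔP = 60.94 - 59.5 = 1.44.

ΔP = 1.44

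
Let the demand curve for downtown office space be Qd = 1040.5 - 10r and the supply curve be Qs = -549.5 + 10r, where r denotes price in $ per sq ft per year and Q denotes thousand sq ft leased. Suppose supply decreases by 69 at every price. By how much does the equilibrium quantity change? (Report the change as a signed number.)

ΔQ = -34.5

At equilibrium Qd = Qs, so 1040.5 - 10r = -549.5 + 10r; collecting terms, 1590 = 20r and r* = 79.5.
Then Q* = 1040.5 - 10(79.5) = 245.5.
After the shift, supply is Qs = -618.5 + 10r.
Re-solving, 20r = 1659 gives r = 82.95 and Q = 211.
ΔQ = 211 - 245.5 = -34.5.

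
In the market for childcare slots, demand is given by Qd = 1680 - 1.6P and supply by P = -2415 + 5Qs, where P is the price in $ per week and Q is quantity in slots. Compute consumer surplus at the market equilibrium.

Rewriting in direct form: Qs = 483 + 0.2P.
Set Qd = Qs: 1680 - 1.6P = 483 + 0.2P, so 1197 = 1.8P and P* = 665.
Substitute back: Q* = 1680 - 1.6(665) = 616.
Demand choke price (Qd = 0): P = 1680/1.6 = 1050. Consumer surplus = ½ × (1050 - 665) × 616 = 118580.

Consumer surplus = 118580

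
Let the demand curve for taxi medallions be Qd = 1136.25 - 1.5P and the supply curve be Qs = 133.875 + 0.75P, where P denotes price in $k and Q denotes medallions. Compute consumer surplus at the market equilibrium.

The market clears where 1136.25 - 1.5P = 133.875 + 0.75P. Rearranging, 2.25P = 1002.375, hence P* = 445.5.
Substitute back: Q* = 1136.25 - 1.5(445.5) = 468.
Demand choke price (Qd = 0): P = 1136.25/1.5 = 757.5. Consumer surplus = ½ × (757.5 - 445.5) × 468 = 73008.

Consumer surplus = 73008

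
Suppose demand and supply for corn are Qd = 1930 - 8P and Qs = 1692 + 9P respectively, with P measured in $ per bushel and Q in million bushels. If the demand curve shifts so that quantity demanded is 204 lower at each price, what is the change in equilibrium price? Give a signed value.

At equilibrium Qd = Qs, so 1930 - 8P = 1692 + 9P; collecting terms, 238 = 17P and P* = 14.
Substitute back: Q* = 1930 - 8(14) = 1818.
After the shift, demand is Qd = 1726 - 8P.
New equilibrium: 34 = 17P, so P = 2 and Q = 1710.
ΔP = 2 - 14 = -12.

ΔP = -12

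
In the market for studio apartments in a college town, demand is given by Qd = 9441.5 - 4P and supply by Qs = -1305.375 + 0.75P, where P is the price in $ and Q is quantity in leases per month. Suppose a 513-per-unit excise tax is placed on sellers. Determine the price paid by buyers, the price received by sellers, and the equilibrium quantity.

Sellers keep P_s = P_b - 513 per unit, so supply in terms of the buyer price is Qs = -1690.125 + 0.75P_b.
Equate demand and the shifted supply: 9441.5 - 4P_b = -1690.125 + 0.75P_b, giving 4.75P_b = 11131.625, so P_b = 2343.5.
Then P_s = 2343.5 - 513 = 1830.5 and Q = 9441.5 - 4(2343.5) = 67.5.

P_b = 2343.5, P_s = 1830.5, Q = 67.5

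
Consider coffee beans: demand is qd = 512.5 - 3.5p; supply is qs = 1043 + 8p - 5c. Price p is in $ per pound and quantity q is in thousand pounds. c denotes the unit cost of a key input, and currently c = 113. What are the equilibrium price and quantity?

p* = 3, q* = 502

With c = 113, supply is qs = 478 + 8p.
Equating demand and supply, 512.5 - 3.5p = 478 + 8p gives 11.5p = 34.5, so p* = 3.
Then q* = 512.5 - 3.5(3) = 502.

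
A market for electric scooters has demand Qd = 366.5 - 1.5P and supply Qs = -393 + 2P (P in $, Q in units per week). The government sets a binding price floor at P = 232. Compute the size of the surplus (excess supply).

Evaluating both curves at the floor price 232 gives Qd = 18.5, Qs = 71.
Surplus = Qs - Qd = 71 - 18.5 = 52.5.

Surplus = 52.5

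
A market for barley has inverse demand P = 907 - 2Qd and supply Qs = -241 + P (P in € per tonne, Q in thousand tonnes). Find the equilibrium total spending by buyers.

Total spending by buyers = 102786

Solving each curve for Q: Qd = 453.5 - 0.5P.
Set Qd = Qs: 453.5 - 0.5P = -241 + P, so 694.5 = 1.5P and P* = 463.
From the demand curve, Q* = 453.5 - 0.5(463) = 222.
Total spending by buyers = P* × Q* = 463 × 222 = 102786.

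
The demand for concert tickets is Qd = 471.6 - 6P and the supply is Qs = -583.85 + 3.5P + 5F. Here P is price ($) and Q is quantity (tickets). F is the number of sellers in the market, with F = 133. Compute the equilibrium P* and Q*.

With F = 133, supply is Qs = 81.15 + 3.5P.
At equilibrium Qd = Qs, so 471.6 - 6P = 81.15 + 3.5P; collecting terms, 390.45 = 9.5P and P* = 41.1.
Plugging P* into demand: Q* = 471.6 - 6(41.1) = 225.

P* = 41.1, Q* = 225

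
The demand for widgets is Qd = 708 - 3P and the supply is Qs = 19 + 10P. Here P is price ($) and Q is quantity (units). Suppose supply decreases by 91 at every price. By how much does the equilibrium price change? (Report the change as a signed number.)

Set Qd = Qs: 708 - 3P = 19 + 10P, so 689 = 13P and P* = 53.
Plugging P* into demand: Q* = 708 - 3(53) = 549.
After the shift, supply is Qs = -72 + 10P.
New equilibrium: 780 = 13P, so P = 60 and Q = 528.
ΔP = 60 - 53 = 7.

ΔP = 7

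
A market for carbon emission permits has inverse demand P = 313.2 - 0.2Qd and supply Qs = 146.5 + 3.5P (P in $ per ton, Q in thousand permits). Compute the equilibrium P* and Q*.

P* = 167, Q* = 731

Rewriting in direct form: Qd = 1566 - 5P.
Set Qd = Qs: 1566 - 5P = 146.5 + 3.5P, so 1419.5 = 8.5P and P* = 167.
From the demand curve, Q* = 1566 - 5(167) = 731.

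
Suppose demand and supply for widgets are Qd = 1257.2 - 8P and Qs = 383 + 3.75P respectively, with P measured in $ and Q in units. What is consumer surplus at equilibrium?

Equating demand and supply, 1257.2 - 8P = 383 + 3.75P gives 11.75P = 874.2, so P* = 74.4.
From the demand curve, Q* = 1257.2 - 8(74.4) = 662.
Demand choke price (Qd = 0): P = 1257.2/8 = 157.15. Consumer surplus = ½ × (157.15 - 74.4) × 662 = 27390.25.

Consumer surplus = 27390.25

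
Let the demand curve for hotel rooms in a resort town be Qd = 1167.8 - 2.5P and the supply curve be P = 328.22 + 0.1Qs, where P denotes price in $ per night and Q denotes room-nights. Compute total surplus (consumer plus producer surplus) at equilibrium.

Inverting to quantity form: Qs = -3282.2 + 10P.
Equating demand and supply, 1167.8 - 2.5P = -3282.2 + 10P gives 12.5P = 4450, so P* = 356.
Then Q* = 1167.8 - 2.5(356) = 277.8.
Demand choke price = 467.12; supply choke price = 328.22. CS = ½(467.12 - 356)(277.8) = 15434.568; PS = ½(356 - 328.22)(277.8) = 3858.642. Total surplus = 19293.21.

Total surplus = 19293.21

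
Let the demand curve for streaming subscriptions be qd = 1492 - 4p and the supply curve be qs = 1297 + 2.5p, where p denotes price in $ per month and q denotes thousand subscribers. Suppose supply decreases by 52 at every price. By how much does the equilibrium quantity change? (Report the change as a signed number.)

Δq = -32

Set qd = qs: 1492 - 4p = 1297 + 2.5p, so 195 = 6.5p and p* = 30.
From the demand curve, q* = 1492 - 4(30) = 1372.
After the shift, supply is qs = 1245 + 2.5p.
Re-solving, 6.5p = 247 gives p = 38 and q = 1340.
Δq = 1340 - 1372 = -32.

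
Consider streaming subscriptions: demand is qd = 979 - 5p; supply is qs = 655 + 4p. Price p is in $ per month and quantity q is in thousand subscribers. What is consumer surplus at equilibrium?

Consumer surplus = 63840.1

At equilibrium qd = qs, so 979 - 5p = 655 + 4p; collecting terms, 324 = 9p and p* = 36.
From the demand curve, q* = 979 - 5(36) = 799.
Demand choke price (qd = 0): p = 979/5 = 195.8. Consumer surplus = ½ × (195.8 - 36) × 799 = 63840.1.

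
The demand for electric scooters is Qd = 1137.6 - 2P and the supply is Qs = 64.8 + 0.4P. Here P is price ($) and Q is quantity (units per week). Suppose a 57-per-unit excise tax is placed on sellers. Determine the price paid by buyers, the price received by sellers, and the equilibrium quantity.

P_b = 456.5, P_s = 399.5, Q = 224.6

The tax drives a wedge P_b - P_s = 57. Substituting P_s = P_b - 57 into supply: Qs = 42 + 0.4P_b.
Equate demand and the shifted supply: 1137.6 - 2P_b = 42 + 0.4P_b, giving 2.4P_b = 1095.6, so P_b = 456.5.
Then P_s = 456.5 - 57 = 399.5 and Q = 1137.6 - 2(456.5) = 224.6.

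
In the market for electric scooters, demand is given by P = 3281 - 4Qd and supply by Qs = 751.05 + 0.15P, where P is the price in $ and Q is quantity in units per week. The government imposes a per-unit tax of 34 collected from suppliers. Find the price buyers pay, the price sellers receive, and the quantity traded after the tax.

P_b = 185.75, P_s = 151.75, Q = 773.8125

Rewriting in direct form: Qd = 820.25 - 0.25P.
With a tax of 34 on suppliers, they supply based on the net price P_s = P_b - 34, so Qs = 745.95 + 0.15P_b.
Market clearing requires 820.25 - 0.25P_b = 745.95 + 0.15P_b; hence 74.3 = 0.4P_b and P_b = 185.75.
Then P_s = 185.75 - 34 = 151.75 and Q = 820.25 - 0.25(185.75) = 773.8125.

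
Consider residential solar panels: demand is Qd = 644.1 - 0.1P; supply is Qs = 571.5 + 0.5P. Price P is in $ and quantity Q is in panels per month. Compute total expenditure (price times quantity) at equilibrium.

Total expenditure = 76472

The market clears where 644.1 - 0.1P = 571.5 + 0.5P. Rearranging, 0.6P = 72.6, hence P* = 121.
Plugging P* into demand: Q* = 644.1 - 0.1(121) = 632.
Total expenditure = P* × Q* = 121 × 632 = 76472.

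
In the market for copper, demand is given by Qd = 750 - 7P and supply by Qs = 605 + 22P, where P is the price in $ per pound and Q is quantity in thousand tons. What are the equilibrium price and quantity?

The market clears where 750 - 7P = 605 + 22P. Rearranging, 29P = 145, hence P* = 5.
Then Q* = 750 - 7(5) = 715.

P* = 5, Q* = 715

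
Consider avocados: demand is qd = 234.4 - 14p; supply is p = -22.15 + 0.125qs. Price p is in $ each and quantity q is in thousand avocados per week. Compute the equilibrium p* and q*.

p* = 2.6, q* = 198

Rewriting in direct form: qs = 177.2 + 8p.
The market clears where 234.4 - 14p = 177.2 + 8p. Rearranging, 22p = 57.2, hence p* = 2.6.
Substitute back: q* = 234.4 - 14(2.6) = 198.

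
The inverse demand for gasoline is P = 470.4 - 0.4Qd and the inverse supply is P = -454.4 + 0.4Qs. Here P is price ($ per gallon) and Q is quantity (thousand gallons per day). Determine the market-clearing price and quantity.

P* = 8, Q* = 1156

In direct form, Qd = 1176 - 2.5P and Qs = 1136 + 2.5P.
Set Qd = Qs: 1176 - 2.5P = 1136 + 2.5P, so 40 = 5P and P* = 8.
Then Q* = 1176 - 2.5(8) = 1156.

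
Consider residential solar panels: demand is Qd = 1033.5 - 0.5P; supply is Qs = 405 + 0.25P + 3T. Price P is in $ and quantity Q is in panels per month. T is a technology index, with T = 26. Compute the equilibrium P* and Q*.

With T = 26, supply is Qs = 483 + 0.25P.
Equating demand and supply, 1033.5 - 0.5P = 483 + 0.25P gives 0.75P = 550.5, so P* = 734.
From the demand curve, Q* = 1033.5 - 0.5(734) = 666.5.

P* = 734, Q* = 666.5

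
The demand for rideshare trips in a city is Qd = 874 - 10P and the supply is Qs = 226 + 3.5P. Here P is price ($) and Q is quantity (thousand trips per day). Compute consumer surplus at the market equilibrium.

At equilibrium Qd = Qs, so 874 - 10P = 226 + 3.5P; collecting terms, 648 = 13.5P and P* = 48.
From the demand curve, Q* = 874 - 10(48) = 394.
Demand choke price (Qd = 0): P = 874/10 = 87.4. Consumer surplus = ½ × (87.4 - 48) × 394 = 7761.8.

Consumer surplus = 7761.8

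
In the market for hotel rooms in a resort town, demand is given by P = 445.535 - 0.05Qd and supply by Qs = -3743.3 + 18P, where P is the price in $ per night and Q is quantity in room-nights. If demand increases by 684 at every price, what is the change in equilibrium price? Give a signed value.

Rewriting in direct form: Qd = 8910.7 - 20P.
Set Qd = Qs: 8910.7 - 20P = -3743.3 + 18P, so 12654 = 38P and P* = 333.
From the demand curve, Q* = 8910.7 - 20(333) = 2250.7.
After the shift, demand is Qd = 9594.7 - 20P.
Re-solving, 38P = 13338 gives P = 351 and Q = 2574.7.
ΔP = 351 - 333 = 18.

ΔP = 18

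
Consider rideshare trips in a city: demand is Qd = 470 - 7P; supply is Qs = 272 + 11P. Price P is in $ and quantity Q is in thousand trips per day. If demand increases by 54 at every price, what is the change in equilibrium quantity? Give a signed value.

ΔQ = 33

Equating demand and supply, 470 - 7P = 272 + 11P gives 18P = 198, so P* = 11.
Substitute back: Q* = 470 - 7(11) = 393.
After the shift, demand is Qd = 524 - 7P.
Re-solving, 18P = 252 gives P = 14 and Q = 426.
ΔQ = 426 - 393 = 33.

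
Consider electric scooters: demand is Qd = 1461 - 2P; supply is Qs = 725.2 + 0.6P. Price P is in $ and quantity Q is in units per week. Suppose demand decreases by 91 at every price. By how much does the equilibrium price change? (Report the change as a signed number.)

Equating demand and supply, 1461 - 2P = 725.2 + 0.6P gives 2.6P = 735.8, so P* = 283.
Plugging P* into demand: Q* = 1461 - 2(283) = 895.
After the shift, demand is Qd = 1370 - 2P.
New equilibrium: 644.8 = 2.6P, so P = 248 and Q = 874.
ΔP = 248 - 283 = -35.

ΔP = -35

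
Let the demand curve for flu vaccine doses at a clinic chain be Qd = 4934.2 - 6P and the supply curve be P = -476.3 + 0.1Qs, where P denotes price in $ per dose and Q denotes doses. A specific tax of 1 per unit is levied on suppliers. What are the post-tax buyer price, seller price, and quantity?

Solving each curve for Q: Qs = 4763 + 10P.
With a tax of 1 on suppliers, they supply based on the net price P_s = P_b - 1, so Qs = 4753 + 10P_b.
Set Qd = Qs: 4934.2 - 6P_b = 4753 + 10P_b, so 181.2 = 16P_b and P_b = 11.325.
Then P_s = 11.325 - 1 = 10.325 and Q = 4934.2 - 6(11.325) = 4866.25.

P_b = 11.325, P_s = 10.325, Q = 4866.25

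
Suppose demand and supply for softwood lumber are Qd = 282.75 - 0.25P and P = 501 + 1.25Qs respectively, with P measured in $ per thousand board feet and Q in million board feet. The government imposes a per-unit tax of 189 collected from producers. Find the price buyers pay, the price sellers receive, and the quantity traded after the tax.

P_b = 795, P_s = 606, Q = 84

Inverting to quantity form: Qs = -400.8 + 0.8P.
Producers keep P_s = P_b - 189 per unit, so supply in terms of the buyer price is Qs = -552 + 0.8P_b.
Equate demand and the shifted supply: 282.75 - 0.25P_b = -552 + 0.8P_b, giving 1.05P_b = 834.75, so P_b = 795.
So P_s = 606 and the quantity traded is Q = 282.75 - 0.25(795) = 84.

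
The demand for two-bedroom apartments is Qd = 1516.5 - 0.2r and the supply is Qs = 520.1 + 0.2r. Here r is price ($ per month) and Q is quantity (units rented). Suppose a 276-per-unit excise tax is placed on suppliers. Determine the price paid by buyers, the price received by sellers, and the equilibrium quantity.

Suppliers keep r_s = r_b - 276 per unit, so supply in terms of the buyer price is Qs = 464.9 + 0.2r_b.
Market clearing requires 1516.5 - 0.2r_b = 464.9 + 0.2r_b; hence 1051.6 = 0.4r_b and r_b = 2629.
Then r_s = 2629 - 276 = 2353 and Q = 1516.5 - 0.2(2629) = 990.7.

r_b = 2629, r_s = 2353, Q = 990.7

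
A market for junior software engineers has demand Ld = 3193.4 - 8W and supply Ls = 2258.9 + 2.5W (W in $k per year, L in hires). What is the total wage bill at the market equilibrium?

The total wage bill = 220844.6

Equating demand and supply, 3193.4 - 8W = 2258.9 + 2.5W gives 10.5W = 934.5, so W* = 89.
Substitute back: L* = 3193.4 - 8(89) = 2481.4.
The total wage bill = W* × L* = 89 × 2481.4 = 220844.6.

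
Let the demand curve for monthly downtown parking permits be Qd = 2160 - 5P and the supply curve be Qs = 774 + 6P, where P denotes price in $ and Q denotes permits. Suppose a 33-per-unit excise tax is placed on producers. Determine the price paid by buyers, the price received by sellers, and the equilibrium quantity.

P_b = 144, P_s = 111, Q = 1440

The tax drives a wedge P_b - P_s = 33. Substituting P_s = P_b - 33 into supply: Qs = 576 + 6P_b.
Market clearing requires 2160 - 5P_b = 576 + 6P_b; hence 1584 = 11P_b and P_b = 144.
Then P_s = 144 - 33 = 111 and Q = 2160 - 5(144) = 1440.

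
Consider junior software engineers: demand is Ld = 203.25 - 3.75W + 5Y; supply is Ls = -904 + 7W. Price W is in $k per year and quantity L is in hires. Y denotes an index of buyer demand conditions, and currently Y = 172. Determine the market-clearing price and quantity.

With Y = 172, demand is Ld = 1063.25 - 3.75W.
At equilibrium Ld = Ls, so 1063.25 - 3.75W = -904 + 7W; collecting terms, 1967.25 = 10.75W and W* = 183.
Then L* = 1063.25 - 3.75(183) = 377.

W* = 183, L* = 377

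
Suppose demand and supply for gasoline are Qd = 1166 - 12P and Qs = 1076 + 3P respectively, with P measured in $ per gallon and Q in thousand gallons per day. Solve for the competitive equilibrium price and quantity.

P* = 6, Q* = 1094

Set Qd = Qs: 1166 - 12P = 1076 + 3P, so 90 = 15P and P* = 6.
Substitute back: Q* = 1166 - 12(6) = 1094.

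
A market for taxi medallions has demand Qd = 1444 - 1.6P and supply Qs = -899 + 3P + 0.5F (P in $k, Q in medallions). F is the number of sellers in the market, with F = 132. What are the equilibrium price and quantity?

With F = 132, supply is Qs = -833 + 3P.
The market clears where 1444 - 1.6P = -833 + 3P. Rearranging, 4.6P = 2277, hence P* = 495.
Plugging P* into demand: Q* = 1444 - 1.6(495) = 652.

P* = 495, Q* = 652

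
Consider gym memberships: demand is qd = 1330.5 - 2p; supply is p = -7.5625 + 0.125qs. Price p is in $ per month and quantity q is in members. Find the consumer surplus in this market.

Inverting to quantity form: qs = 60.5 + 8p.
Set qd = qs: 1330.5 - 2p = 60.5 + 8p, so 1270 = 10p and p* = 127.
From the demand curve, q* = 1330.5 - 2(127) = 1076.5.
Demand choke price (qd = 0): p = 1330.5/2 = 665.25. Consumer surplus = ½ × (665.25 - 127) × 1076.5 = 289713.0625.

Consumer surplus = 289713.0625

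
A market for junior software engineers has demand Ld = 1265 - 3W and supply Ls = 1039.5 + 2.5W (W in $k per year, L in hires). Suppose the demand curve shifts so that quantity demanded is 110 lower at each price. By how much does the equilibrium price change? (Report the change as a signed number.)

Set Ld = Ls: 1265 - 3W = 1039.5 + 2.5W, so 225.5 = 5.5W and W* = 41.
From the demand curve, L* = 1265 - 3(41) = 1142.
After the shift, demand is Ld = 1155 - 3W.
New equilibrium: 115.5 = 5.5W, so W = 21 and L = 1092.
ΔW = 21 - 41 = -20.

ΔW = -20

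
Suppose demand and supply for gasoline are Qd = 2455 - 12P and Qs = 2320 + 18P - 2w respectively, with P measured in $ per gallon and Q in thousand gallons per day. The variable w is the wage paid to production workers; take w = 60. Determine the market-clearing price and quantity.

P* = 8.5, Q* = 2353

With w = 60, supply is Qs = 2200 + 18P.
Set Qd = Qs: 2455 - 12P = 2200 + 18P, so 255 = 30P and P* = 8.5.
Then Q* = 2455 - 12(8.5) = 2353.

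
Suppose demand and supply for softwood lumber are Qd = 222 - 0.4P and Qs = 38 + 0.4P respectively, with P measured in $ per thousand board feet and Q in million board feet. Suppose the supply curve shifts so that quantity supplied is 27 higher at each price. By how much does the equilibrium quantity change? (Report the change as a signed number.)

ΔQ = 13.5

The market clears where 222 - 0.4P = 38 + 0.4P. Rearranging, 0.8P = 184, hence P* = 230.
Plugging P* into demand: Q* = 222 - 0.4(230) = 130.
After the shift, supply is Qs = 65 + 0.4P.
Re-solving, 0.8P = 157 gives P = 196.25 and Q = 143.5.
ΔQ = 143.5 - 130 = 13.5.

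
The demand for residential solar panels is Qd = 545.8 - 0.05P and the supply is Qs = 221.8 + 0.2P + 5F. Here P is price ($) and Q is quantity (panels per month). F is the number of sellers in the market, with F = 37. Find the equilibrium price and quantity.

With F = 37, supply is Qs = 406.8 + 0.2P.
Equating demand and supply, 545.8 - 0.05P = 406.8 + 0.2P gives 0.25P = 139, so P* = 556.
Plugging P* into demand: Q* = 545.8 - 0.05(556) = 518.

P* = 556, Q* = 518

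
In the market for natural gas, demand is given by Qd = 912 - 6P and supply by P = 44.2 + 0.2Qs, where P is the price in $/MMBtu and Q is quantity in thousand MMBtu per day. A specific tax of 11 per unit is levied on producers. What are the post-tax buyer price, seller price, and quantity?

P_b = 108, P_s = 97, Q = 264

In direct form, Qs = -221 + 5P.
The tax drives a wedge P_b - P_s = 11. Substituting P_s = P_b - 11 into supply: Qs = -276 + 5P_b.
Market clearing requires 912 - 6P_b = -276 + 5P_b; hence 1188 = 11P_b and P_b = 108.
Then P_s = 108 - 11 = 97 and Q = 912 - 6(108) = 264.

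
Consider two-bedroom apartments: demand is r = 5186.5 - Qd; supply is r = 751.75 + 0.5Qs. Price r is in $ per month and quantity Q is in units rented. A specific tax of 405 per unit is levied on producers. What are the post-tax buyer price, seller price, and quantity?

Solving each curve for Q: Qd = 5186.5 - r and Qs = -1503.5 + 2r.
Producers keep r_s = r_b - 405 per unit, so supply in terms of the buyer price is Qs = -2313.5 + 2r_b.
Market clearing requires 5186.5 - r_b = -2313.5 + 2r_b; hence 7500 = 3r_b and r_b = 2500.
So r_s = 2095 and the quantity traded is Q = 5186.5 - 2500 = 2686.5.

r_b = 2500, r_s = 2095, Q = 2686.5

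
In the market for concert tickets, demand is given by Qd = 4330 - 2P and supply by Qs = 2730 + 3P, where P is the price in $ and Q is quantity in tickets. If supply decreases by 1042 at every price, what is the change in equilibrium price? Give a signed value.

At equilibrium Qd = Qs, so 4330 - 2P = 2730 + 3P; collecting terms, 1600 = 5P and P* = 320.
Then Q* = 4330 - 2(320) = 3690.
After the shift, supply is Qs = 1688 + 3P.
The new intersection has 2642 = 5P, i.e. P = 528.4, Q = 3273.2.
ΔP = 528.4 - 320 = 208.4.

ΔP = 208.4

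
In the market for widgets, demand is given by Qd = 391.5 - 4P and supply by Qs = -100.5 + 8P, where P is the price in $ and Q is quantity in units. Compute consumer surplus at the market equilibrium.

At equilibrium Qd = Qs, so 391.5 - 4P = -100.5 + 8P; collecting terms, 492 = 12P and P* = 41.
Then Q* = 391.5 - 4(41) = 227.5.
Demand choke price (Qd = 0): P = 391.5/4 = 97.875. Consumer surplus = ½ × (97.875 - 41) × 227.5 = 6469.53125.

Consumer surplus = 6469.53125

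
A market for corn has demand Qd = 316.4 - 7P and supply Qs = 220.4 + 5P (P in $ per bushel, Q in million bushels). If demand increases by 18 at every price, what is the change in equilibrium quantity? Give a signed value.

ΔQ = 7.5

At equilibrium Qd = Qs, so 316.4 - 7P = 220.4 + 5P; collecting terms, 96 = 12P and P* = 8.
From the demand curve, Q* = 316.4 - 7(8) = 260.4.
After the shift, demand is Qd = 334.4 - 7P.
New equilibrium: 114 = 12P, so P = 9.5 and Q = 267.9.
ΔQ = 267.9 - 260.4 = 7.5.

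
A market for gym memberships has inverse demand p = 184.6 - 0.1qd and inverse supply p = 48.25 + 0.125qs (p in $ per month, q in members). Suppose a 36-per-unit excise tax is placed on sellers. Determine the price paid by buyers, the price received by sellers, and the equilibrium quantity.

p_b = 140, p_s = 104, q = 446

Solving each curve for q: qd = 1846 - 10p and qs = -386 + 8p.
Sellers keep p_s = p_b - 36 per unit, so supply in terms of the buyer price is qs = -674 + 8p_b.
Market clearing requires 1846 - 10p_b = -674 + 8p_b; hence 2520 = 18p_b and p_b = 140.
Then p_s = 140 - 36 = 104 and q = 1846 - 10(140) = 446.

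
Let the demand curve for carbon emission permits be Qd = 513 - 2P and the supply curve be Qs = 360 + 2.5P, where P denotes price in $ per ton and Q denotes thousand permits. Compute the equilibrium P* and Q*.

Set Qd = Qs: 513 - 2P = 360 + 2.5P, so 153 = 4.5P and P* = 34.
Substitute back: Q* = 513 - 2(34) = 445.

P* = 34, Q* = 445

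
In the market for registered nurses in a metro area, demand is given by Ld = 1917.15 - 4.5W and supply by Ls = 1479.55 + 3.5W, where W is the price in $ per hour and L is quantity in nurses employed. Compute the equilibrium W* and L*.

W* = 54.7, L* = 1671

Equating demand and supply, 1917.15 - 4.5W = 1479.55 + 3.5W gives 8W = 437.6, so W* = 54.7.
From the demand curve, L* = 1917.15 - 4.5(54.7) = 1671.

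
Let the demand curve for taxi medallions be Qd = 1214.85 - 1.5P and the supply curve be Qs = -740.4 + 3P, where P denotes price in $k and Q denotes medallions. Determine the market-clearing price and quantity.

Set Qd = Qs: 1214.85 - 1.5P = -740.4 + 3P, so 1955.25 = 4.5P and P* = 434.5.
From the demand curve, Q* = 1214.85 - 1.5(434.5) = 563.1.

P* = 434.5, Q* = 563.1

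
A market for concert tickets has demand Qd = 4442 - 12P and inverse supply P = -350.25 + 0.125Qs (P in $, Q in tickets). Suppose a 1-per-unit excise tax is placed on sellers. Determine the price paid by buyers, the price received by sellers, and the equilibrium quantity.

Rewriting in direct form: Qs = 2802 + 8P.
Sellers keep P_s = P_b - 1 per unit, so supply in terms of the buyer price is Qs = 2794 + 8P_b.
Set Qd = Qs: 4442 - 12P_b = 2794 + 8P_b, so 1648 = 20P_b and P_b = 82.4.
Then P_s = 82.4 - 1 = 81.4 and Q = 4442 - 12(82.4) = 3453.2.

P_b = 82.4, P_s = 81.4, Q = 3453.2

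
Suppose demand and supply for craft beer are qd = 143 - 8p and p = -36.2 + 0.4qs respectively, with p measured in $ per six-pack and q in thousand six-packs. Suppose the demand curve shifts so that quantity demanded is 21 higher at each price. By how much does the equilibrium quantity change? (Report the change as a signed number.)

Δq = 5

Rewriting in direct form: qs = 90.5 + 2.5p.
The market clears where 143 - 8p = 90.5 + 2.5p. Rearranging, 10.5p = 52.5, hence p* = 5.
Then q* = 143 - 8(5) = 103.
After the shift, demand is qd = 164 - 8p.
The new intersection has 73.5 = 10.5p, i.e. p = 7, q = 108.
Δq = 108 - 103 = 5.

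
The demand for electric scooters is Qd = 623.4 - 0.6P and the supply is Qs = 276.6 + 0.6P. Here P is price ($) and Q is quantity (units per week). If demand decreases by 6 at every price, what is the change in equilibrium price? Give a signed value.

ΔP = -5

Equating demand and supply, 623.4 - 0.6P = 276.6 + 0.6P gives 1.2P = 346.8, so P* = 289.
From the demand curve, Q* = 623.4 - 0.6(289) = 450.
After the shift, demand is Qd = 617.4 - 0.6P.
The new intersection has 340.8 = 1.2P, i.e. P = 284, Q = 447.
ΔP = 284 - 289 = -5.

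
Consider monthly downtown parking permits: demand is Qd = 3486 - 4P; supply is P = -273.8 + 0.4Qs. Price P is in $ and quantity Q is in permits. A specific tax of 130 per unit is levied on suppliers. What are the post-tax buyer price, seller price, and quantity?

P_b = 481, P_s = 351, Q = 1562

In direct form, Qs = 684.5 + 2.5P.
Suppliers keep P_s = P_b - 130 per unit, so supply in terms of the buyer price is Qs = 359.5 + 2.5P_b.
Equate demand and the shifted supply: 3486 - 4P_b = 359.5 + 2.5P_b, giving 6.5P_b = 3126.5, so P_b = 481.
So P_s = 351 and the quantity traded is Q = 3486 - 4(481) = 1562.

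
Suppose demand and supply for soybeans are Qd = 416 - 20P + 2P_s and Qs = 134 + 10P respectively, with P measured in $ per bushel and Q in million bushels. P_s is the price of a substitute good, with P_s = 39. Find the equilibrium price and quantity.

With P_s = 39, demand is Qd = 494 - 20P.
At equilibrium Qd = Qs, so 494 - 20P = 134 + 10P; collecting terms, 360 = 30P and P* = 12.
Then Q* = 494 - 20(12) = 254.

P* = 12, Q* = 254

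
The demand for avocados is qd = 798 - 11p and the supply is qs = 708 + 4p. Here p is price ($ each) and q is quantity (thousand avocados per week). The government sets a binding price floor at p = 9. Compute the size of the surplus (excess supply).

Evaluating both curves at the floor price 9 gives qd = 699, qs = 744.
Surplus = qs - qd = 744 - 699 = 45.

Surplus = 45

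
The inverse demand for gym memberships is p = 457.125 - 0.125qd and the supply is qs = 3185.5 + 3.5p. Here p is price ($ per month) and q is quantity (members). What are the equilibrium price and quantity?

Inverting to quantity form: qd = 3657 - 8p.
Set qd = qs: 3657 - 8p = 3185.5 + 3.5p, so 471.5 = 11.5p and p* = 41.
Plugging p* into demand: q* = 3657 - 8(41) = 3329.

p* = 41, q* = 3329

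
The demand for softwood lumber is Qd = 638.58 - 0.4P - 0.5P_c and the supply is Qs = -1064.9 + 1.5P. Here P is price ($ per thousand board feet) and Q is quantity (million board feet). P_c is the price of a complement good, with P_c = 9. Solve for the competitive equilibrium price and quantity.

With P_c = 9, demand is Qd = 634.08 - 0.4P.
Equating demand and supply, 634.08 - 0.4P = -1064.9 + 1.5P gives 1.9P = 1698.98, so P* = 894.2.
Then Q* = 634.08 - 0.4(894.2) = 276.4.

P* = 894.2, Q* = 276.4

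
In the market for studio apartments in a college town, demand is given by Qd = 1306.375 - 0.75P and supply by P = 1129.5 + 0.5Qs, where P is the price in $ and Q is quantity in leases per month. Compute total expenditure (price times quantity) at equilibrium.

Total expenditure = 433031

Rewriting in direct form: Qs = -2259 + 2P.
At equilibrium Qd = Qs, so 1306.375 - 0.75P = -2259 + 2P; collecting terms, 3565.375 = 2.75P and P* = 1296.5.
Substitute back: Q* = 1306.375 - 0.75(1296.5) = 334.
Total expenditure = P* × Q* = 1296.5 × 334 = 433031.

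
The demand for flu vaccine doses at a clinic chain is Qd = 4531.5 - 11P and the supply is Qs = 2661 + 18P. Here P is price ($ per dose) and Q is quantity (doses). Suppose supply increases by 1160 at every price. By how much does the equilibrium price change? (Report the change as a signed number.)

ΔP = -40

The market clears where 4531.5 - 11P = 2661 + 18P. Rearranging, 29P = 1870.5, hence P* = 64.5.
From the demand curve, Q* = 4531.5 - 11(64.5) = 3822.
After the shift, supply is Qs = 3821 + 18P.
The new intersection has 710.5 = 29P, i.e. P = 24.5, Q = 4262.
ΔP = 24.5 - 64.5 = -40.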